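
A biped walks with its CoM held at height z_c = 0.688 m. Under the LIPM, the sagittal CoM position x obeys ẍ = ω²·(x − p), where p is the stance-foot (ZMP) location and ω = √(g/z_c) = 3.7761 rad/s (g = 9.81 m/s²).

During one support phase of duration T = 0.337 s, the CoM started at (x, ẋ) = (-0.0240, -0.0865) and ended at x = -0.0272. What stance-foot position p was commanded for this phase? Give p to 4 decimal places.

ωT = 3.7761·0.337 = 1.272546; cosh(ωT) = 1.925023, sinh(ωT) = 1.644906
x(T) = p + (x₀−p)·cosh(ωT) + (ẋ₀/ω)·sinh(ωT) ⇒ p·(1 − cosh) = x(T) − x₀·cosh − (ẋ₀/ω)·sinh
numerator   = -0.0272 − (-0.0240)·1.925023 − (-0.0865/3.7761)·1.644906 = 0.056681
denominator = 1 − 1.925023 = -0.925023
p = 0.056681 / -0.925023 = -0.0613

p = -0.0613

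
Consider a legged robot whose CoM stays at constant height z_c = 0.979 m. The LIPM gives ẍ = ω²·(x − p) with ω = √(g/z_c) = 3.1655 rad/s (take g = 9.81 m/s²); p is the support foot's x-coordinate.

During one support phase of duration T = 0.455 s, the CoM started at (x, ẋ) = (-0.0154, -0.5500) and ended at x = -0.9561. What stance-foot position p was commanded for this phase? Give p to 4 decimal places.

ωT = 3.1655·0.455 = 1.440303; cosh(ωT) = 2.229414, sinh(ωT) = 1.992558
x(T) = p + (x₀−p)·cosh(ωT) + (ẋ₀/ω)·sinh(ωT) ⇒ p·(1 − cosh) = x(T) − x₀·cosh − (ẋ₀/ω)·sinh
numerator   = -0.9561 − (-0.0154)·2.229414 − (-0.5500/3.1655)·1.992558 = -0.575564
denominator = 1 − 2.229414 = -1.229414
p = -0.575564 / -1.229414 = 0.4682

p = 0.4682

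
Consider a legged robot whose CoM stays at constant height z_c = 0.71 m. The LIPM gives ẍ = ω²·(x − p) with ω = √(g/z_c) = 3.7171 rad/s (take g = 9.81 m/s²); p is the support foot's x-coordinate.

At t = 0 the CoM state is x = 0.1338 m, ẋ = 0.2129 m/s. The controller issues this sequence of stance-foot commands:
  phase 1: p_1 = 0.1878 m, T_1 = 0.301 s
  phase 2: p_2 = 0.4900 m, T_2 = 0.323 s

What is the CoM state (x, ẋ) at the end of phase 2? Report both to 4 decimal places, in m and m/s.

x = -0.0463, ẋ = -1.6146

phase 1: p=0.1878, T=0.301, ωT=1.118847, cosh=1.693989, sinh=1.367333; start (x,ẋ)=(0.133800, 0.212900) → end (x,ẋ)=(0.174640, 0.086195)
phase 2: p=0.4900, T=0.323, ωT=1.200623, cosh=1.811597, sinh=1.510590; start (x,ẋ)=(0.174640, 0.086195) → end (x,ẋ)=(-0.046277, -1.614603)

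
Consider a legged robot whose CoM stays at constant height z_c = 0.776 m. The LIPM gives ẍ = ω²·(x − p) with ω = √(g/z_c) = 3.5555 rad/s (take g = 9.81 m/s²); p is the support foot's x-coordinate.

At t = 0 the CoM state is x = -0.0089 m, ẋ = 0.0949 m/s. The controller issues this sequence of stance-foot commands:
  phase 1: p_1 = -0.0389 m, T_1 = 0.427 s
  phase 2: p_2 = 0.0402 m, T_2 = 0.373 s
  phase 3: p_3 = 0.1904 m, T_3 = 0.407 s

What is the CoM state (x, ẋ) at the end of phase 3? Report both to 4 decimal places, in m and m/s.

x = 1.2892, ẋ = 4.0497

phase 1: p=-0.0389, T=0.427, ωT=1.518199, cosh=2.391551, sinh=2.172445; start (x,ẋ)=(-0.008900, 0.094900) → end (x,ẋ)=(0.090831, 0.458682)
phase 2: p=0.0402, T=0.373, ωT=1.326202, cosh=2.016096, sinh=1.750612; start (x,ẋ)=(0.090831, 0.458682) → end (x,ẋ)=(0.368118, 1.239892)
phase 3: p=0.1904, T=0.407, ωT=1.447088, cosh=2.242987, sinh=2.007733; start (x,ẋ)=(0.368118, 1.239892) → end (x,ẋ)=(1.289165, 4.049699)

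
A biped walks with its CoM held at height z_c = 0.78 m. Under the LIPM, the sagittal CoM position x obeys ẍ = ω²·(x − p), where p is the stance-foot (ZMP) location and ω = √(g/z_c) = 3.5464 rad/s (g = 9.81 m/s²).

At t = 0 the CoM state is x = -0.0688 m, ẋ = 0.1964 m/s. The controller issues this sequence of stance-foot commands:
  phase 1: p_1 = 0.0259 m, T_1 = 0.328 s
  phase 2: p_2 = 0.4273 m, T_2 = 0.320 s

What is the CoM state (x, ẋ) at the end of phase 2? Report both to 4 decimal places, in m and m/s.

x = -0.4648, ẋ = -2.6526

phase 1: p=0.0259, T=0.328, ωT=1.163219, cosh=1.756349, sinh=1.443870; start (x,ẋ)=(-0.068800, 0.196400) → end (x,ẋ)=(-0.060465, -0.139968)
phase 2: p=0.4273, T=0.320, ωT=1.134848, cosh=1.716086, sinh=1.394615; start (x,ẋ)=(-0.060465, -0.139968) → end (x,ẋ)=(-0.464788, -2.652614)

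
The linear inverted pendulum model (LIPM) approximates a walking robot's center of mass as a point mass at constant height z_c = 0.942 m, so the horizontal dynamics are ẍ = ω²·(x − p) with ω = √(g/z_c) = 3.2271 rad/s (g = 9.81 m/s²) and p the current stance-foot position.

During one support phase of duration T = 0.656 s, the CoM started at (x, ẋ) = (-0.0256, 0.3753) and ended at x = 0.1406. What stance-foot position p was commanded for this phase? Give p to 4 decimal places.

p = 0.0708

ωT = 3.2271·0.656 = 2.116978; cosh(ωT) = 4.213195, sinh(ωT) = 4.092800
x(T) = p + (x₀−p)·cosh(ωT) + (ẋ₀/ω)·sinh(ωT) ⇒ p·(1 − cosh) = x(T) − x₀·cosh − (ẋ₀/ω)·sinh
numerator   = 0.1406 − (-0.0256)·4.213195 − (0.3753/3.2271)·4.092800 = -0.227520
denominator = 1 − 4.213195 = -3.213195
p = -0.227520 / -3.213195 = 0.0708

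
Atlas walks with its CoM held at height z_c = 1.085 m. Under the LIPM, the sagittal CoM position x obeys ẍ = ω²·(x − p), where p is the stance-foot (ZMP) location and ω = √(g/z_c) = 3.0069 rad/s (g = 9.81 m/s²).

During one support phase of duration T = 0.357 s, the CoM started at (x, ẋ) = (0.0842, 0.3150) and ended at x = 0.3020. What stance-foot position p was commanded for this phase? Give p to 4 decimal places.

p = -0.0459

ωT = 3.0069·0.357 = 1.073463; cosh(ωT) = 1.633658, sinh(ωT) = 1.291836
x(T) = p + (x₀−p)·cosh(ωT) + (ẋ₀/ω)·sinh(ωT) ⇒ p·(1 − cosh) = x(T) − x₀·cosh − (ẋ₀/ω)·sinh
numerator   = 0.3020 − (0.0842)·1.633658 − (0.3150/3.0069)·1.291836 = 0.029115
denominator = 1 − 1.633658 = -0.633658
p = 0.029115 / -0.633658 = -0.0459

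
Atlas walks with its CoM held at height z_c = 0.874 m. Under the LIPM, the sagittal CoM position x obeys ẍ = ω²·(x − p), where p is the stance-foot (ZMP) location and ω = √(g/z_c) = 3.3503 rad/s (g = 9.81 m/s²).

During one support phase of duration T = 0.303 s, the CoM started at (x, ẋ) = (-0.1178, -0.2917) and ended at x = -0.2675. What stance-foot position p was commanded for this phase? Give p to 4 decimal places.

ωT = 3.3503·0.303 = 1.015141; cosh(ωT) = 1.561052, sinh(ωT) = 1.198700
x(T) = p + (x₀−p)·cosh(ωT) + (ẋ₀/ω)·sinh(ωT) ⇒ p·(1 − cosh) = x(T) − x₀·cosh − (ẋ₀/ω)·sinh
numerator   = -0.2675 − (-0.1178)·1.561052 − (-0.2917/3.3503)·1.198700 = 0.020759
denominator = 1 − 1.561052 = -0.561052
p = 0.020759 / -0.561052 = -0.0370

p = -0.0370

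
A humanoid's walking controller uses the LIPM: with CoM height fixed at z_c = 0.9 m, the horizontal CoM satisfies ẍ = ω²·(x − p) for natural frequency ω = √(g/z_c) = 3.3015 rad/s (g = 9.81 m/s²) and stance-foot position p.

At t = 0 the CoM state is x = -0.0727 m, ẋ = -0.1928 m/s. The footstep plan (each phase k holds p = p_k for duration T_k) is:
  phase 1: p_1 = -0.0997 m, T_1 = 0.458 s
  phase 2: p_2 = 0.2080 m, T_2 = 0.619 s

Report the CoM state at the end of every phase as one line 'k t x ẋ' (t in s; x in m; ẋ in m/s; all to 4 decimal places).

phase 1: p=-0.0997, T=0.458, ωT=1.512087, cosh=2.378319, sinh=2.157869; start (x,ẋ)=(-0.072700, -0.192800) → end (x,ẋ)=(-0.161500, -0.266186)
phase 2: p=0.2080, T=0.619, ωT=2.043629, cosh=3.924062, sinh=3.794504; start (x,ẋ)=(-0.161500, -0.266186) → end (x,ẋ)=(-1.547876, -5.673463)

1 0.4580 -0.1615 -0.2662
2 1.0770 -1.5479 -5.6735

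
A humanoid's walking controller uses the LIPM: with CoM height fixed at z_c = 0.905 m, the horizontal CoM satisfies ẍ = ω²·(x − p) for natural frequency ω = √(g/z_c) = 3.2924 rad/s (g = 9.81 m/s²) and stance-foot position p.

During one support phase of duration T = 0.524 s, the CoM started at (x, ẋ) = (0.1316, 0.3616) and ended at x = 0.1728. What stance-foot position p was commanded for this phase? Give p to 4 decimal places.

p = 0.2673

ωT = 3.2924·0.524 = 1.725218; cosh(ωT) = 2.895938, sinh(ωT) = 2.717804
x(T) = p + (x₀−p)·cosh(ωT) + (ẋ₀/ω)·sinh(ωT) ⇒ p·(1 − cosh) = x(T) − x₀·cosh − (ẋ₀/ω)·sinh
numerator   = 0.1728 − (0.1316)·2.895938 − (0.3616/3.2924)·2.717804 = -0.506798
denominator = 1 − 2.895938 = -1.895938
p = -0.506798 / -1.895938 = 0.2673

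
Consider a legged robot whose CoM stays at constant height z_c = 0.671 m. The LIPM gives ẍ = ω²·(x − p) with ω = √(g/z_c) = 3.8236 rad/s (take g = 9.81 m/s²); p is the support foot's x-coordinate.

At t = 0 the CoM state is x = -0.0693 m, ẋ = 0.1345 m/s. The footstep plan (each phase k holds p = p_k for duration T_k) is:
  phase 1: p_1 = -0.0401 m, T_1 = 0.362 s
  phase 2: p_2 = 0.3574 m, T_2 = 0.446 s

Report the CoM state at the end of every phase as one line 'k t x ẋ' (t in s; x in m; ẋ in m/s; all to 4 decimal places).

phase 1: p=-0.0401, T=0.362, ωT=1.384143, cosh=2.120971, sinh=1.870433; start (x,ẋ)=(-0.069300, 0.134500) → end (x,ẋ)=(-0.036238, 0.076438)
phase 2: p=0.3574, T=0.446, ωT=1.705326, cosh=2.842445, sinh=2.660732; start (x,ẋ)=(-0.036238, 0.076438) → end (x,ẋ)=(-0.708302, -3.787428)

1 0.3620 -0.0362 0.0764
2 0.8080 -0.7083 -3.7874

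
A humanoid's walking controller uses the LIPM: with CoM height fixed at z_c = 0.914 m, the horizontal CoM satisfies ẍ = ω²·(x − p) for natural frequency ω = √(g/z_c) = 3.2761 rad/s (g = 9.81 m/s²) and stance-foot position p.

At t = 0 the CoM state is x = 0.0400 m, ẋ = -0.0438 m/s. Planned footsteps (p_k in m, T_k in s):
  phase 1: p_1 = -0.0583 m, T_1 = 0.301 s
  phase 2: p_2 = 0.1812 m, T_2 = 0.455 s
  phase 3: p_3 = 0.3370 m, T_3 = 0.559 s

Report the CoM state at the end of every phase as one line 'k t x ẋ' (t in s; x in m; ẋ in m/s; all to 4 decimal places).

phase 1: p=-0.0583, T=0.301, ωT=0.986106, cosh=1.526901, sinh=1.153875; start (x,ẋ)=(0.040000, -0.043800) → end (x,ẋ)=(0.076368, 0.304716)
phase 2: p=0.1812, T=0.455, ωT=1.490626, cosh=2.332552, sinh=2.107320; start (x,ẋ)=(0.076368, 0.304716) → end (x,ẋ)=(0.132679, -0.012975)
phase 3: p=0.3370, T=0.559, ωT=1.831340, cosh=3.201222, sinh=3.041023; start (x,ẋ)=(0.132679, -0.012975) → end (x,ẋ)=(-0.329122, -2.077126)

1 0.3010 0.0764 0.3047
2 0.7560 0.1327 -0.0130
3 1.3150 -0.3291 -2.0771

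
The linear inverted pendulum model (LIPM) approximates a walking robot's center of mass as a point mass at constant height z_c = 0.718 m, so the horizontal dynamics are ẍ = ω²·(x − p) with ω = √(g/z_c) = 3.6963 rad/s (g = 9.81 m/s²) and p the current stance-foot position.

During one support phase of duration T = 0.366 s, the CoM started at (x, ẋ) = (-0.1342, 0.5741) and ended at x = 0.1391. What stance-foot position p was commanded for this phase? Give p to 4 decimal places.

p = -0.1276

ωT = 3.6963·0.366 = 1.352846; cosh(ωT) = 2.063461, sinh(ωT) = 1.804958
x(T) = p + (x₀−p)·cosh(ωT) + (ẋ₀/ω)·sinh(ωT) ⇒ p·(1 − cosh) = x(T) − x₀·cosh − (ẋ₀/ω)·sinh
numerator   = 0.1391 − (-0.1342)·2.063461 − (0.5741/3.6963)·1.804958 = 0.135675
denominator = 1 − 2.063461 = -1.063461
p = 0.135675 / -1.063461 = -0.1276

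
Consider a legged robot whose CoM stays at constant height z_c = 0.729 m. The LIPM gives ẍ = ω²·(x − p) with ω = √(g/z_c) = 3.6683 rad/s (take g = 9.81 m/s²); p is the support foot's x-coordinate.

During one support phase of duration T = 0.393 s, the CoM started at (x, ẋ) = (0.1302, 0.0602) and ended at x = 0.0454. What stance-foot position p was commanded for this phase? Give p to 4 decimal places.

ωT = 3.6683·0.393 = 1.441642; cosh(ωT) = 2.232085, sinh(ωT) = 1.995546
x(T) = p + (x₀−p)·cosh(ωT) + (ẋ₀/ω)·sinh(ωT) ⇒ p·(1 − cosh) = x(T) − x₀·cosh − (ẋ₀/ω)·sinh
numerator   = 0.0454 − (0.1302)·2.232085 − (0.0602/3.6683)·1.995546 = -0.277966
denominator = 1 − 2.232085 = -1.232085
p = -0.277966 / -1.232085 = 0.2256

p = 0.2256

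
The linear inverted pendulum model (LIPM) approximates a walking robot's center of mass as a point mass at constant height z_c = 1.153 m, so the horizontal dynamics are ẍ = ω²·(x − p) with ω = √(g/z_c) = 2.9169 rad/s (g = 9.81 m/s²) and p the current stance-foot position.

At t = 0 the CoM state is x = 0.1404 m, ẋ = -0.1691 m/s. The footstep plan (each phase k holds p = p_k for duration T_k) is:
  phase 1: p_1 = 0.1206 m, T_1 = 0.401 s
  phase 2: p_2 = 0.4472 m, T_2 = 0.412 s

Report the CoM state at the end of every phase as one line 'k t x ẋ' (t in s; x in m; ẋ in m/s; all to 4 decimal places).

phase 1: p=0.1206, T=0.401, ωT=1.169677, cosh=1.765710, sinh=1.455242; start (x,ẋ)=(0.140400, -0.169100) → end (x,ẋ)=(0.071197, -0.214535)
phase 2: p=0.4472, T=0.412, ωT=1.201763, cosh=1.813319, sinh=1.512656; start (x,ẋ)=(0.071197, -0.214535) → end (x,ẋ)=(-0.345867, -2.048044)

1 0.4010 0.0712 -0.2145
2 0.8130 -0.3459 -2.0480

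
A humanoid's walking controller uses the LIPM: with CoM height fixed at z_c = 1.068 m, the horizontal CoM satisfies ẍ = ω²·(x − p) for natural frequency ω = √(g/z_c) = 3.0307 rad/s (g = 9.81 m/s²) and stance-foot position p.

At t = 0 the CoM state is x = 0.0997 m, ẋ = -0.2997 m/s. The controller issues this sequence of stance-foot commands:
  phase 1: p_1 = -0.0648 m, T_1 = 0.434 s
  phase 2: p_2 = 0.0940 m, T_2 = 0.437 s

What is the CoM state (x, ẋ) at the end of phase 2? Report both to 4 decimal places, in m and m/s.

x = 0.2433, ẋ = 0.5236

phase 1: p=-0.0648, T=0.434, ωT=1.315324, cosh=1.997172, sinh=1.728785; start (x,ẋ)=(0.099700, -0.299700) → end (x,ẋ)=(0.092779, 0.263333)
phase 2: p=0.0940, T=0.437, ωT=1.324416, cosh=2.012973, sinh=1.747015; start (x,ẋ)=(0.092779, 0.263333) → end (x,ẋ)=(0.243337, 0.523617)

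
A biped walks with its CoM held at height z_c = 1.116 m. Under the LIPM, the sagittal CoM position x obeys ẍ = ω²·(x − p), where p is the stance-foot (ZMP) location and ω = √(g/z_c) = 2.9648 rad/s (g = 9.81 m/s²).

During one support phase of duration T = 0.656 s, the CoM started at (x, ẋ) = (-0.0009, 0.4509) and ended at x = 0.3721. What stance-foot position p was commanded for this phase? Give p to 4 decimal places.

p = 0.0567

ωT = 2.9648·0.656 = 1.944909; cosh(ωT) = 3.567997, sinh(ωT) = 3.424997
x(T) = p + (x₀−p)·cosh(ωT) + (ẋ₀/ω)·sinh(ωT) ⇒ p·(1 − cosh) = x(T) − x₀·cosh − (ẋ₀/ω)·sinh
numerator   = 0.3721 − (-0.0009)·3.567997 − (0.4509/2.9648)·3.424997 = -0.145578
denominator = 1 − 3.567997 = -2.567997
p = -0.145578 / -2.567997 = 0.0567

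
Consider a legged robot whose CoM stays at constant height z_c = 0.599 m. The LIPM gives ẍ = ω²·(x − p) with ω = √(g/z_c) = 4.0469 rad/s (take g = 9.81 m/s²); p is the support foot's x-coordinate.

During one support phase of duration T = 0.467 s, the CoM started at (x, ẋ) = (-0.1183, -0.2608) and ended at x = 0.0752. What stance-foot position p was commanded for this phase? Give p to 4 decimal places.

ωT = 4.0469·0.467 = 1.889902; cosh(ωT) = 3.384904, sinh(ωT) = 3.233818
x(T) = p + (x₀−p)·cosh(ωT) + (ẋ₀/ω)·sinh(ωT) ⇒ p·(1 − cosh) = x(T) − x₀·cosh − (ẋ₀/ω)·sinh
numerator   = 0.0752 − (-0.1183)·3.384904 − (-0.2608/4.0469)·3.233818 = 0.684036
denominator = 1 − 3.384904 = -2.384904
p = 0.684036 / -2.384904 = -0.2868

p = -0.2868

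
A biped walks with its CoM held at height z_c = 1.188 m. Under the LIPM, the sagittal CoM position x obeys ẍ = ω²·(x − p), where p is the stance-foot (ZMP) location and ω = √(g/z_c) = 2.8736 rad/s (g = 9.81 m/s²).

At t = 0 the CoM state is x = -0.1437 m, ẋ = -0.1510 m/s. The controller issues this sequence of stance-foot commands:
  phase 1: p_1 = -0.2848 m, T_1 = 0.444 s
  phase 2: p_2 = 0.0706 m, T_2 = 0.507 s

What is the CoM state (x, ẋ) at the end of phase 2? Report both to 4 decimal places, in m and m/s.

x = -0.0465, ẋ = -0.1349

phase 1: p=-0.2848, T=0.444, ωT=1.275878, cosh=1.930516, sinh=1.651330; start (x,ẋ)=(-0.143700, -0.151000) → end (x,ẋ)=(-0.099177, 0.378049)
phase 2: p=0.0706, T=0.507, ωT=1.456915, cosh=2.262825, sinh=2.029872; start (x,ẋ)=(-0.099177, 0.378049) → end (x,ẋ)=(-0.046528, -0.134859)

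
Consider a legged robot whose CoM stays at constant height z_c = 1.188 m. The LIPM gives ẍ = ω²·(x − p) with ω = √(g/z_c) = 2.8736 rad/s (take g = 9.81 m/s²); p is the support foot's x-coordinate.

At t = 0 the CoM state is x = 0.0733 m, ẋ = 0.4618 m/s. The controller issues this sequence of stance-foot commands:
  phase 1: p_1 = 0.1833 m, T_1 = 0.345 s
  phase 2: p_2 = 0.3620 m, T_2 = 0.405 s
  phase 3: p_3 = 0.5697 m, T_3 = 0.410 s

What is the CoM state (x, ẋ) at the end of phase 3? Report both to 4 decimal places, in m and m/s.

x = -0.0318, ẋ = -1.4675

phase 1: p=0.1833, T=0.345, ωT=0.991392, cosh=1.533022, sinh=1.161962; start (x,ẋ)=(0.073300, 0.461800) → end (x,ẋ)=(0.201400, 0.340658)
phase 2: p=0.3620, T=0.405, ωT=1.163808, cosh=1.757199, sinh=1.444905; start (x,ẋ)=(0.201400, 0.340658) → end (x,ẋ)=(0.251083, -0.068220)
phase 3: p=0.5697, T=0.410, ωT=1.178176, cosh=1.778142, sinh=1.470302; start (x,ẋ)=(0.251083, -0.068220) → end (x,ẋ)=(-0.031751, -1.467479)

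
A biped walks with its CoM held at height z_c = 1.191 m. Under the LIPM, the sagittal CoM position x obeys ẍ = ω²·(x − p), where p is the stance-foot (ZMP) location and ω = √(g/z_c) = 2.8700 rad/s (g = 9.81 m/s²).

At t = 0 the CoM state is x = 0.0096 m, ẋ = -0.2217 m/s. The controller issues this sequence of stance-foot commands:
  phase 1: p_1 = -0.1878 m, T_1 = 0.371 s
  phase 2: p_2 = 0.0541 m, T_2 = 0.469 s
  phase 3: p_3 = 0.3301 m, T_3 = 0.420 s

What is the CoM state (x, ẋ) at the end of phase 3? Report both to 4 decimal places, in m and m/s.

x = 0.5057, ẋ = 0.7743

phase 1: p=-0.1878, T=0.371, ωT=1.064770, cosh=1.622490, sinh=1.277682; start (x,ẋ)=(0.009600, -0.221700) → end (x,ẋ)=(0.033782, 0.364150)
phase 2: p=0.0541, T=0.469, ωT=1.346030, cosh=2.051207, sinh=1.790935; start (x,ẋ)=(0.033782, 0.364150) → end (x,ẋ)=(0.239660, 0.642511)
phase 3: p=0.3301, T=0.420, ωT=1.205400, cosh=1.818833, sinh=1.519261; start (x,ẋ)=(0.239660, 0.642511) → end (x,ẋ)=(0.505723, 0.774275)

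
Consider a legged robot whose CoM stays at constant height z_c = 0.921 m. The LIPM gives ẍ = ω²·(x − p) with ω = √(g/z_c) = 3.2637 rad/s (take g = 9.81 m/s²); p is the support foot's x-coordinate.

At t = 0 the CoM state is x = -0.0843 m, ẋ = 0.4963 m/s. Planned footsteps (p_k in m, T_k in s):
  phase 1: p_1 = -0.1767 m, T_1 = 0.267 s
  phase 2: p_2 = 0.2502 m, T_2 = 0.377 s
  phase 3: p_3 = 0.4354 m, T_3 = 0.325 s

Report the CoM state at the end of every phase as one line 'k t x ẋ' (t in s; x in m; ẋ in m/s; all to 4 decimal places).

phase 1: p=-0.1767, T=0.267, ωT=0.871408, cosh=1.404318, sinh=0.985956; start (x,ẋ)=(-0.084300, 0.496300) → end (x,ẋ)=(0.102990, 0.994294)
phase 2: p=0.2502, T=0.377, ωT=1.230415, cosh=1.857410, sinh=1.565239; start (x,ẋ)=(0.102990, 0.994294) → end (x,ẋ)=(0.453624, 1.094793)
phase 3: p=0.4354, T=0.325, ωT=1.060703, cosh=1.617306, sinh=1.271093; start (x,ẋ)=(0.453624, 1.094793) → end (x,ẋ)=(0.891257, 1.846218)

1 0.2670 0.1030 0.9943
2 0.6440 0.4536 1.0948
3 0.9690 0.8913 1.8462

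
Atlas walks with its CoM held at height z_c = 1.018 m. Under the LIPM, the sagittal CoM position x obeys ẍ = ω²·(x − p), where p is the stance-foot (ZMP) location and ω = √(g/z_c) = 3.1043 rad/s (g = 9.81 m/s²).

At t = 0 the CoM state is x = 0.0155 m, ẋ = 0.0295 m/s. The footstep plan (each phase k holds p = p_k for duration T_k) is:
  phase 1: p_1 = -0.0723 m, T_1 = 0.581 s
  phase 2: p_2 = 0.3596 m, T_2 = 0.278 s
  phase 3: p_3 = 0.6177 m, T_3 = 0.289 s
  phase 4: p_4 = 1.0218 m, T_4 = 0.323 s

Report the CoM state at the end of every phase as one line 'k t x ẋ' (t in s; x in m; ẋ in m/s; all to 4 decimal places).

phase 1: p=-0.0723, T=0.581, ωT=1.803598, cosh=3.118080, sinh=2.953375; start (x,ẋ)=(0.015500, 0.029500) → end (x,ẋ)=(0.229533, 0.896948)
phase 2: p=0.3596, T=0.278, ωT=0.862995, cosh=1.396073, sinh=0.974177; start (x,ẋ)=(0.229533, 0.896948) → end (x,ẋ)=(0.459493, 0.858865)
phase 3: p=0.6177, T=0.289, ωT=0.897143, cosh=1.430159, sinh=1.022426; start (x,ẋ)=(0.459493, 0.858865) → end (x,ẋ)=(0.674313, 0.726179)
phase 4: p=1.0218, T=0.323, ωT=1.002689, cosh=1.546246, sinh=1.179355; start (x,ẋ)=(0.674313, 0.726179) → end (x,ẋ)=(0.760383, -0.149322)

1 0.5810 0.2295 0.8969
2 0.8590 0.4595 0.8589
3 1.1480 0.6743 0.7262
4 1.4710 0.7604 -0.1493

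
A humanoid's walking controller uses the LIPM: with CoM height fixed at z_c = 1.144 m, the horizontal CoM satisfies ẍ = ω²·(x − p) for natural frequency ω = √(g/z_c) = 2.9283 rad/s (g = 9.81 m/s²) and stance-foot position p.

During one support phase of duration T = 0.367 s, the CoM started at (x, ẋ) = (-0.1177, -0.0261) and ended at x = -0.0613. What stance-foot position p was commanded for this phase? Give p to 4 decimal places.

p = -0.2246

ωT = 2.9283·0.367 = 1.074686; cosh(ωT) = 1.635239, sinh(ωT) = 1.293834
x(T) = p + (x₀−p)·cosh(ωT) + (ẋ₀/ω)·sinh(ωT) ⇒ p·(1 − cosh) = x(T) − x₀·cosh − (ẋ₀/ω)·sinh
numerator   = -0.0613 − (-0.1177)·1.635239 − (-0.0261/2.9283)·1.293834 = 0.142700
denominator = 1 − 1.635239 = -0.635239
p = 0.142700 / -0.635239 = -0.2246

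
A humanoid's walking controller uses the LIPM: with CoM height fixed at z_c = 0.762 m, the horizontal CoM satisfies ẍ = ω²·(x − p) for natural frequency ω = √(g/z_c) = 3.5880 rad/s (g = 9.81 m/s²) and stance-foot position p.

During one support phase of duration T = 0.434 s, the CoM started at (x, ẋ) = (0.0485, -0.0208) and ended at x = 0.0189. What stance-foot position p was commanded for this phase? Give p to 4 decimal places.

p = 0.0596

ωT = 3.5880·0.434 = 1.557192; cosh(ωT) = 2.478102, sinh(ωT) = 2.267375
x(T) = p + (x₀−p)·cosh(ωT) + (ẋ₀/ω)·sinh(ωT) ⇒ p·(1 − cosh) = x(T) − x₀·cosh − (ẋ₀/ω)·sinh
numerator   = 0.0189 − (0.0485)·2.478102 − (-0.0208/3.5880)·2.267375 = -0.088144
denominator = 1 − 2.478102 = -1.478102
p = -0.088144 / -1.478102 = 0.0596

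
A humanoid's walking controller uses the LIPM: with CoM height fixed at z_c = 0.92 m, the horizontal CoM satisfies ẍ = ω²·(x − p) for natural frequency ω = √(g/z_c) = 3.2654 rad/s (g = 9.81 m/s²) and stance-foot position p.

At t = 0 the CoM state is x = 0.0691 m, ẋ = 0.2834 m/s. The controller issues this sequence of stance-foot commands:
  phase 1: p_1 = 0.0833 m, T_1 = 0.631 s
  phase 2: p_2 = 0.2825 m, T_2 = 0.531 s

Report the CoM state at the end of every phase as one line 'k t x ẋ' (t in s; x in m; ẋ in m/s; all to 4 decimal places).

phase 1: p=0.0833, T=0.631, ωT=2.060467, cosh=3.988516, sinh=3.861122; start (x,ẋ)=(0.069100, 0.283400) → end (x,ẋ)=(0.361765, 0.951310)
phase 2: p=0.2825, T=0.531, ωT=1.733927, cosh=2.919720, sinh=2.743131; start (x,ẋ)=(0.361765, 0.951310) → end (x,ẋ)=(1.313089, 3.487570)

1 0.6310 0.3618 0.9513
2 1.1620 1.3131 3.4876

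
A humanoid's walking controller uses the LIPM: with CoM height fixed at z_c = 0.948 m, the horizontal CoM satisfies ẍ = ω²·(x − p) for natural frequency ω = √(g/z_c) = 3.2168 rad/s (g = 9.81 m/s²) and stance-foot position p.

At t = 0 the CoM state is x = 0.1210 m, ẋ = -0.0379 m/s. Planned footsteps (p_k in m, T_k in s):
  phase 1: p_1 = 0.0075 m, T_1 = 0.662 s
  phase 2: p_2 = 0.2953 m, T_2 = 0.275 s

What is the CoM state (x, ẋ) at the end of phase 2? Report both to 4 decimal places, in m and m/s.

phase 1: p=0.0075, T=0.662, ωT=2.129522, cosh=4.264868, sinh=4.145974; start (x,ẋ)=(0.121000, -0.037900) → end (x,ẋ)=(0.442715, 1.352085)
phase 2: p=0.2953, T=0.275, ωT=0.884620, cosh=1.417467, sinh=1.004596; start (x,ẋ)=(0.442715, 1.352085) → end (x,ẋ)=(0.926508, 2.392921)

x = 0.9265, ẋ = 2.3929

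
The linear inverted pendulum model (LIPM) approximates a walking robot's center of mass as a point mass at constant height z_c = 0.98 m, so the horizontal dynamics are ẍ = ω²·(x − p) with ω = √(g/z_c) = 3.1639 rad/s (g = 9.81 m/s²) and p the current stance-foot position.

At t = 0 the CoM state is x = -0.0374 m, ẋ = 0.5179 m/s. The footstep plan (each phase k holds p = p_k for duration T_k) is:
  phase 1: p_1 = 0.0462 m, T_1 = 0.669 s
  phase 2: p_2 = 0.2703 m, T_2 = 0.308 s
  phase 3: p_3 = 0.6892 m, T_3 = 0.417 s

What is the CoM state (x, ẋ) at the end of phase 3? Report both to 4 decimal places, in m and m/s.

x = 2.0222, ẋ = 4.6528

phase 1: p=0.0462, T=0.669, ωT=2.116649, cosh=4.211851, sinh=4.091416; start (x,ẋ)=(-0.037400, 0.517900) → end (x,ẋ)=(0.363815, 1.099130)
phase 2: p=0.2703, T=0.308, ωT=0.974481, cosh=1.513590, sinh=1.136202; start (x,ẋ)=(0.363815, 1.099130) → end (x,ẋ)=(0.806556, 1.999801)
phase 3: p=0.6892, T=0.417, ωT=1.319346, cosh=2.004143, sinh=1.736833; start (x,ẋ)=(0.806556, 1.999801) → end (x,ẋ)=(2.022196, 4.652779)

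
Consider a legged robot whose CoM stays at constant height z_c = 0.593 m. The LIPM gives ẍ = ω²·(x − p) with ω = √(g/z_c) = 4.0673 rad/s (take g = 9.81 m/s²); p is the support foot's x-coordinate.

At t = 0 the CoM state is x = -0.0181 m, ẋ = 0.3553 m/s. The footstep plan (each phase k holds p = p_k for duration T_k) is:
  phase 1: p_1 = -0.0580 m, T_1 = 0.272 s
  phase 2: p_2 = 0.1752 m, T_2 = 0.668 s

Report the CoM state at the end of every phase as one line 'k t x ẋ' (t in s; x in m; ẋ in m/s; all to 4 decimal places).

1 0.2720 0.1265 0.8143
2 0.9400 1.3135 4.6967

phase 1: p=-0.0580, T=0.272, ωT=1.106306, cosh=1.676974, sinh=1.346195; start (x,ẋ)=(-0.018100, 0.355300) → end (x,ẋ)=(0.126508, 0.814296)
phase 2: p=0.1752, T=0.668, ωT=2.716956, cosh=7.600133, sinh=7.534057; start (x,ẋ)=(0.126508, 0.814296) → end (x,ẋ)=(1.313499, 4.696693)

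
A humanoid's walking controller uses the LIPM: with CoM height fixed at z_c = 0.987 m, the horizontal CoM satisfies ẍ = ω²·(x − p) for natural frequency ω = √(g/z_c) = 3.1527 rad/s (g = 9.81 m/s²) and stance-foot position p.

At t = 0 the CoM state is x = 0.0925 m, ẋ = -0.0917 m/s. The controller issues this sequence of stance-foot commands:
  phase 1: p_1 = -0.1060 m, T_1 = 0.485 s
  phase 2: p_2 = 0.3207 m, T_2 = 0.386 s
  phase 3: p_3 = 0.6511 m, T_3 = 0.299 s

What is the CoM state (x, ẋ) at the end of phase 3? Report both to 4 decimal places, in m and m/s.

x = 1.6792, ẋ = 3.7844

phase 1: p=-0.1060, T=0.485, ωT=1.529059, cosh=2.415287, sinh=2.198548; start (x,ẋ)=(0.092500, -0.091700) → end (x,ẋ)=(0.309487, 1.154394)
phase 2: p=0.3207, T=0.386, ωT=1.216942, cosh=1.836490, sinh=1.540356; start (x,ẋ)=(0.309487, 1.154394) → end (x,ẋ)=(0.864125, 2.065580)
phase 3: p=0.6511, T=0.299, ωT=0.942657, cosh=1.478192, sinh=1.088601; start (x,ẋ)=(0.864125, 2.065580) → end (x,ẋ)=(1.679219, 3.784433)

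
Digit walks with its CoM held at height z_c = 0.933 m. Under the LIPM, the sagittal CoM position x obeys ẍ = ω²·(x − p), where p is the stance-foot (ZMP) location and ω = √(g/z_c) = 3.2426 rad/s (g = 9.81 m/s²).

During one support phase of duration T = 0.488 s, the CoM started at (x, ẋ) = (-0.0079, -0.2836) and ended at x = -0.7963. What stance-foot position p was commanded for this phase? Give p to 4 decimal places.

p = 0.3727

ωT = 3.2426·0.488 = 1.582389; cosh(ωT) = 2.536025, sinh(ωT) = 2.330542
x(T) = p + (x₀−p)·cosh(ωT) + (ẋ₀/ω)·sinh(ωT) ⇒ p·(1 − cosh) = x(T) − x₀·cosh − (ẋ₀/ω)·sinh
numerator   = -0.7963 − (-0.0079)·2.536025 − (-0.2836/3.2426)·2.330542 = -0.572435
denominator = 1 − 2.536025 = -1.536025
p = -0.572435 / -1.536025 = 0.3727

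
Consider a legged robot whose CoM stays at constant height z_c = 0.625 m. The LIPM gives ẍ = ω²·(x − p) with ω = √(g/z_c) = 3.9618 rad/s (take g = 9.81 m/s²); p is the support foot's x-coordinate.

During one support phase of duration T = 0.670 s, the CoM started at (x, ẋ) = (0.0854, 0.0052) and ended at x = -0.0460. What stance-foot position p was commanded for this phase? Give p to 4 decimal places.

ωT = 3.9618·0.670 = 2.654406; cosh(ωT) = 7.143440, sinh(ωT) = 7.073099
x(T) = p + (x₀−p)·cosh(ωT) + (ẋ₀/ω)·sinh(ωT) ⇒ p·(1 − cosh) = x(T) − x₀·cosh − (ẋ₀/ω)·sinh
numerator   = -0.0460 − (0.0854)·7.143440 − (0.0052/3.9618)·7.073099 = -0.665333
denominator = 1 − 7.143440 = -6.143440
p = -0.665333 / -6.143440 = 0.1083

p = 0.1083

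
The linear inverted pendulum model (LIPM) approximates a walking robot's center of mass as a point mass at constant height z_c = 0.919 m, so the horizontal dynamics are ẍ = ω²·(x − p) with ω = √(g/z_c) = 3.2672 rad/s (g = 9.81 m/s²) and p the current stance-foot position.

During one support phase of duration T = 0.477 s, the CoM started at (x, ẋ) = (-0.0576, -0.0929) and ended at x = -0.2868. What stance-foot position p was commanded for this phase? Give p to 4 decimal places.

p = 0.0536

ωT = 3.2672·0.477 = 1.558454; cosh(ωT) = 2.480966, sinh(ωT) = 2.270505
x(T) = p + (x₀−p)·cosh(ωT) + (ẋ₀/ω)·sinh(ωT) ⇒ p·(1 − cosh) = x(T) − x₀·cosh − (ẋ₀/ω)·sinh
numerator   = -0.2868 − (-0.0576)·2.480966 − (-0.0929/3.2672)·2.270505 = -0.079336
denominator = 1 − 2.480966 = -1.480966
p = -0.079336 / -1.480966 = 0.0536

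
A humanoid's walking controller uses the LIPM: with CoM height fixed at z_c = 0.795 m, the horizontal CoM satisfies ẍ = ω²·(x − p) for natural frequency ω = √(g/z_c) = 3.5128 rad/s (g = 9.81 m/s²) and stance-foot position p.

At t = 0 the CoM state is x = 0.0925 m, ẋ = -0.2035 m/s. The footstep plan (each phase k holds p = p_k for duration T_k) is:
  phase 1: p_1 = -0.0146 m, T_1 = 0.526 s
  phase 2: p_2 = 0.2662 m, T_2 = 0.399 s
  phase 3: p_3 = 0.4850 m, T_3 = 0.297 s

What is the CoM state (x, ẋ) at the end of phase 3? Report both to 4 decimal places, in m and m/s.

x = 0.3047, ẋ = -0.2849

phase 1: p=-0.0146, T=0.526, ωT=1.847733, cosh=3.251505, sinh=3.093911; start (x,ẋ)=(0.092500, -0.203500) → end (x,ẋ)=(0.154403, 0.502313)
phase 2: p=0.2662, T=0.399, ωT=1.401607, cosh=2.153962, sinh=1.907761; start (x,ẋ)=(0.154403, 0.502313) → end (x,ẋ)=(0.298193, 0.332745)
phase 3: p=0.4850, T=0.297, ωT=1.043302, cosh=1.595432, sinh=1.243142; start (x,ẋ)=(0.298193, 0.332745) → end (x,ẋ)=(0.304718, -0.284896)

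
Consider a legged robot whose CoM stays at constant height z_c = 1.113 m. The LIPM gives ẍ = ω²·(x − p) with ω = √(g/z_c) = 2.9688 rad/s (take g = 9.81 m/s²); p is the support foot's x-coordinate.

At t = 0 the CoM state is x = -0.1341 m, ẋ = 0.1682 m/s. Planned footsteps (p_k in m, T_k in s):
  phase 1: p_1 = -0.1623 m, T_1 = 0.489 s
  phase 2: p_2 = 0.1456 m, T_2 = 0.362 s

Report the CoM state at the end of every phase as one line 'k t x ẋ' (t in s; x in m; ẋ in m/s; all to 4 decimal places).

1 0.4890 0.0156 0.5478
2 0.8510 0.1717 0.3963

phase 1: p=-0.1623, T=0.489, ωT=1.451743, cosh=2.252357, sinh=2.018195; start (x,ẋ)=(-0.134100, 0.168200) → end (x,ẋ)=(0.015559, 0.547810)
phase 2: p=0.1456, T=0.362, ωT=1.074706, cosh=1.635264, sinh=1.293866; start (x,ẋ)=(0.015559, 0.547810) → end (x,ẋ)=(0.171696, 0.396297)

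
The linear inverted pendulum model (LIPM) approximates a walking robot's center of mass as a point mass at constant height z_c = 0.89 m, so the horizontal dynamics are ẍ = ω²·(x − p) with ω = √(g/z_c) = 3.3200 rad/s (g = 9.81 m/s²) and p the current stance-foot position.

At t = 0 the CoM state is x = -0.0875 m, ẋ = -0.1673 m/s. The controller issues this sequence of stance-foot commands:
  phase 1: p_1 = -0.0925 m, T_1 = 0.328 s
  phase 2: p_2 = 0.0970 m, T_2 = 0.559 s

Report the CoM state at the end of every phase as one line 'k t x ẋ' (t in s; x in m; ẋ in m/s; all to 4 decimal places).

phase 1: p=-0.0925, T=0.328, ωT=1.088960, cosh=1.653874, sinh=1.317308; start (x,ẋ)=(-0.087500, -0.167300) → end (x,ẋ)=(-0.150612, -0.254826)
phase 2: p=0.0970, T=0.559, ωT=1.855880, cosh=3.276820, sinh=3.120505; start (x,ẋ)=(-0.150612, -0.254826) → end (x,ẋ)=(-0.953893, -3.400296)

1 0.3280 -0.1506 -0.2548
2 0.8870 -0.9539 -3.4003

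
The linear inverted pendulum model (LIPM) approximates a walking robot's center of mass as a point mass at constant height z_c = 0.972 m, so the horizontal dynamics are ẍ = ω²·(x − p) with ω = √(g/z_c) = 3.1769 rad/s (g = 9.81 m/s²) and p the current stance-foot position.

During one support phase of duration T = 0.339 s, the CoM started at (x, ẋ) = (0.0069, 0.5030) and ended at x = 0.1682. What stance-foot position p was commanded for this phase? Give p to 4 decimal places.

ωT = 3.1769·0.339 = 1.076969; cosh(ωT) = 1.638197, sinh(ωT) = 1.297571
x(T) = p + (x₀−p)·cosh(ωT) + (ẋ₀/ω)·sinh(ωT) ⇒ p·(1 − cosh) = x(T) − x₀·cosh − (ẋ₀/ω)·sinh
numerator   = 0.1682 − (0.0069)·1.638197 − (0.5030/3.1769)·1.297571 = -0.048549
denominator = 1 − 1.638197 = -0.638197
p = -0.048549 / -0.638197 = 0.0761

p = 0.0761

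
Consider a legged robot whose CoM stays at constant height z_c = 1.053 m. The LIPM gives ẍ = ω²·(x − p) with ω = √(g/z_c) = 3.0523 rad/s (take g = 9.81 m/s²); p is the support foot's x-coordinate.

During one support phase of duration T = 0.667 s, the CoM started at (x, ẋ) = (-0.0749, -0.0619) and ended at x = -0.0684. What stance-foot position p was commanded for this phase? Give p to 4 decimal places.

p = -0.1035

ωT = 3.0523·0.667 = 2.035884; cosh(ωT) = 3.894793, sinh(ωT) = 3.764228
x(T) = p + (x₀−p)·cosh(ωT) + (ẋ₀/ω)·sinh(ωT) ⇒ p·(1 − cosh) = x(T) − x₀·cosh − (ẋ₀/ω)·sinh
numerator   = -0.0684 − (-0.0749)·3.894793 − (-0.0619/3.0523)·3.764228 = 0.299658
denominator = 1 − 3.894793 = -2.894793
p = 0.299658 / -2.894793 = -0.1035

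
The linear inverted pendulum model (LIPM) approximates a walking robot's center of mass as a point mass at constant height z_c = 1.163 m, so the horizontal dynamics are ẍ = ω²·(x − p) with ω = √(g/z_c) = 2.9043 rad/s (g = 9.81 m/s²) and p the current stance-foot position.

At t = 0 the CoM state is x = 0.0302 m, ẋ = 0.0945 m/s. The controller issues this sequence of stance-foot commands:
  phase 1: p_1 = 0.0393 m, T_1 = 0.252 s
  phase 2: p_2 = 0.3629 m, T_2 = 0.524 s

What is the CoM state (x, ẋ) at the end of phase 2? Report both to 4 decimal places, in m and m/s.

phase 1: p=0.0393, T=0.252, ωT=0.731884, cosh=1.279998, sinh=0.798995; start (x,ẋ)=(0.030200, 0.094500) → end (x,ẋ)=(0.053650, 0.099843)
phase 2: p=0.3629, T=0.524, ωT=1.521853, cosh=2.399507, sinh=2.181200; start (x,ẋ)=(0.053650, 0.099843) → end (x,ẋ)=(-0.304164, -1.719483)

x = -0.3042, ẋ = -1.7195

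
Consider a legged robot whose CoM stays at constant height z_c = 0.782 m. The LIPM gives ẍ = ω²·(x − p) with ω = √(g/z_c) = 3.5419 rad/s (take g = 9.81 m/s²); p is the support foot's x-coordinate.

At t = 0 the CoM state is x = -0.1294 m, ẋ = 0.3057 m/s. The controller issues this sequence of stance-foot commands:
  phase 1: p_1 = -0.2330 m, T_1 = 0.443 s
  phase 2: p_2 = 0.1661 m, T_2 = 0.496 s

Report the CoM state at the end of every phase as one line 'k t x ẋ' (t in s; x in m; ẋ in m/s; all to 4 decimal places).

1 0.4430 0.2248 1.6087
2 0.9390 1.6177 5.3832

phase 1: p=-0.2330, T=0.443, ωT=1.569062, cosh=2.505190, sinh=2.296950; start (x,ẋ)=(-0.129400, 0.305700) → end (x,ẋ)=(0.224787, 1.608681)
phase 2: p=0.1661, T=0.496, ωT=1.756782, cosh=2.983182, sinh=2.810583; start (x,ẋ)=(0.224787, 1.608681) → end (x,ẋ)=(1.617700, 5.383203)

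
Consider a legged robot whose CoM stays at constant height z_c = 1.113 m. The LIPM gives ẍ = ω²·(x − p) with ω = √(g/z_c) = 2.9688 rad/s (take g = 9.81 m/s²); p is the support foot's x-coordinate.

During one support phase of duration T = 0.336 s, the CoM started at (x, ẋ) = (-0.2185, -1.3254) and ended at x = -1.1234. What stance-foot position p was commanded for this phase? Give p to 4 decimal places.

ωT = 2.9688·0.336 = 0.997517; cosh(ωT) = 1.540167, sinh(ωT) = 1.171373
x(T) = p + (x₀−p)·cosh(ωT) + (ẋ₀/ω)·sinh(ωT) ⇒ p·(1 − cosh) = x(T) − x₀·cosh − (ẋ₀/ω)·sinh
numerator   = -1.1234 − (-0.2185)·1.540167 − (-1.3254/2.9688)·1.171373 = -0.263922
denominator = 1 − 1.540167 = -0.540167
p = -0.263922 / -0.540167 = 0.4886

p = 0.4886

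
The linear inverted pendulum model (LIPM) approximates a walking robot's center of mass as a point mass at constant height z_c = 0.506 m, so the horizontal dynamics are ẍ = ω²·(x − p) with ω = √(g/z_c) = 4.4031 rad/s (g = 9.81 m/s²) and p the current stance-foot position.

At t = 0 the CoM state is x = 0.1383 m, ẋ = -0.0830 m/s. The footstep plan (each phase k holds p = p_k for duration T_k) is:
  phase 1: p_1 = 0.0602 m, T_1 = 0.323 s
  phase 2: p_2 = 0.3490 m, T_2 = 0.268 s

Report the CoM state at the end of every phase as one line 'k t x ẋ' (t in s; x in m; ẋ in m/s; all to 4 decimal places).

phase 1: p=0.0602, T=0.323, ωT=1.422201, cosh=2.193710, sinh=1.952527; start (x,ẋ)=(0.138300, -0.083000) → end (x,ẋ)=(0.194723, 0.489361)
phase 2: p=0.3490, T=0.268, ωT=1.180031, cosh=1.780872, sinh=1.473603; start (x,ẋ)=(0.194723, 0.489361) → end (x,ẋ)=(0.238029, -0.129525)

1 0.3230 0.1947 0.4894
2 0.5910 0.2380 -0.1295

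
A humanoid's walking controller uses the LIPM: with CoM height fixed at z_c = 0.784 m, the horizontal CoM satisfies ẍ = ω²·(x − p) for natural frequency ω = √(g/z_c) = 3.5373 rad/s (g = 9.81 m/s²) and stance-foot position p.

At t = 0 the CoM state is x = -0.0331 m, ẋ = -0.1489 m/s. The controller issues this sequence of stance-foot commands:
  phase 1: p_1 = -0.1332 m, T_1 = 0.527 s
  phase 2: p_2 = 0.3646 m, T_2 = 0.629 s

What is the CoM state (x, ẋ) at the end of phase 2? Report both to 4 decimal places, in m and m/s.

x = -0.2331, ẋ = -1.9324

phase 1: p=-0.1332, T=0.527, ωT=1.864157, cosh=3.302762, sinh=3.147735; start (x,ẋ)=(-0.033100, -0.148900) → end (x,ẋ)=(0.064905, 0.622780)
phase 2: p=0.3646, T=0.629, ωT=2.224962, cosh=4.680600, sinh=4.572528; start (x,ẋ)=(0.064905, 0.622780) → end (x,ẋ)=(-0.233109, -1.932404)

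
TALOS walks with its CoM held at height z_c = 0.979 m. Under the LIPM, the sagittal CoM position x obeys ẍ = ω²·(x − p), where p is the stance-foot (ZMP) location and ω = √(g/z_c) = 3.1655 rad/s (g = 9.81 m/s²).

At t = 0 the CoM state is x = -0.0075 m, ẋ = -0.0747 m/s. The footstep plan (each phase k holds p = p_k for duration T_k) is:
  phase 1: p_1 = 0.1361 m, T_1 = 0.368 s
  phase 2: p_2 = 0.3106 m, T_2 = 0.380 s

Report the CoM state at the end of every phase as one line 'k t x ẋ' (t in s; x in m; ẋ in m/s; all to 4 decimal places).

1 0.3680 -0.1506 -0.7891
2 0.7480 -0.9041 -3.6435

phase 1: p=0.1361, T=0.368, ωT=1.164904, cosh=1.758784, sinh=1.446831; start (x,ẋ)=(-0.007500, -0.074700) → end (x,ẋ)=(-0.150604, -0.789061)
phase 2: p=0.3106, T=0.380, ωT=1.202890, cosh=1.815025, sinh=1.514700; start (x,ẋ)=(-0.150604, -0.789061) → end (x,ẋ)=(-0.904065, -3.643539)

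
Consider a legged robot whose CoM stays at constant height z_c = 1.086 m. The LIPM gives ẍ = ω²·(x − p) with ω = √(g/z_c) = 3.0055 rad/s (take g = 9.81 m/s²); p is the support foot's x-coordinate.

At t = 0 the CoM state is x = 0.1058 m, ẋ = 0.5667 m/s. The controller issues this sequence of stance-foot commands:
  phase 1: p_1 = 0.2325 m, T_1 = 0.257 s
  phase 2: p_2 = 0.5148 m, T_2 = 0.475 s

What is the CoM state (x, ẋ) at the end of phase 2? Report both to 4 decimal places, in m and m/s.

x = 0.1542, ẋ = -0.7753

phase 1: p=0.2325, T=0.257, ωT=0.772414, cosh=1.313441, sinh=0.851544; start (x,ẋ)=(0.105800, 0.566700) → end (x,ẋ)=(0.226649, 0.420062)
phase 2: p=0.5148, T=0.475, ωT=1.427612, cosh=2.204308, sinh=1.964427; start (x,ẋ)=(0.226649, 0.420062) → end (x,ẋ)=(0.154184, -0.775321)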